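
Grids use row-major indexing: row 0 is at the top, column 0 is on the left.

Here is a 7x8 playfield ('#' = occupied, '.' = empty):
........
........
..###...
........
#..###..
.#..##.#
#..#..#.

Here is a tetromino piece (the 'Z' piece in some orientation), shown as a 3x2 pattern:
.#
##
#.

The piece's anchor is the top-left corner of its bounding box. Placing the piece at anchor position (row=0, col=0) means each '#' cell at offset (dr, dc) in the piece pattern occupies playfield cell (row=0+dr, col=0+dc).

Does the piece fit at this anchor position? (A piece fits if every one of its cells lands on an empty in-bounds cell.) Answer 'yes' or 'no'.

Check each piece cell at anchor (0, 0):
  offset (0,1) -> (0,1): empty -> OK
  offset (1,0) -> (1,0): empty -> OK
  offset (1,1) -> (1,1): empty -> OK
  offset (2,0) -> (2,0): empty -> OK
All cells valid: yes

Answer: yes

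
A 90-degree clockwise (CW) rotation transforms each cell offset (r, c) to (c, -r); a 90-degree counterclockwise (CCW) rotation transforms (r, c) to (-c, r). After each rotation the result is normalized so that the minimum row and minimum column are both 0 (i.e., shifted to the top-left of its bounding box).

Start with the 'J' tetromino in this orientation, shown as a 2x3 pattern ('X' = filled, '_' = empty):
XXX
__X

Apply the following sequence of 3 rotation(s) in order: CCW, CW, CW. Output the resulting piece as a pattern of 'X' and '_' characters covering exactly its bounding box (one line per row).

Start:
XXX
__X
After rotation 1 (CCW):
XX
X_
X_
After rotation 2 (CW):
XXX
__X
After rotation 3 (CW):
_X
_X
XX

Answer: _X
_X
XX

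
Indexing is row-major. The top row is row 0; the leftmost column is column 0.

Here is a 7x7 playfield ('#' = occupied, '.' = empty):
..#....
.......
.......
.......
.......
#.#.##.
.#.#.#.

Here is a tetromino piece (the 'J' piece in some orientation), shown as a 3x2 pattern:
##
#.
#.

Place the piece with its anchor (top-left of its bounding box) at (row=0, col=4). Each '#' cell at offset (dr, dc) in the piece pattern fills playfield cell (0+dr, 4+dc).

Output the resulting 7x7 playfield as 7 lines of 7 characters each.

Fill (0+0,4+0) = (0,4)
Fill (0+0,4+1) = (0,5)
Fill (0+1,4+0) = (1,4)
Fill (0+2,4+0) = (2,4)

Answer: ..#.##.
....#..
....#..
.......
.......
#.#.##.
.#.#.#.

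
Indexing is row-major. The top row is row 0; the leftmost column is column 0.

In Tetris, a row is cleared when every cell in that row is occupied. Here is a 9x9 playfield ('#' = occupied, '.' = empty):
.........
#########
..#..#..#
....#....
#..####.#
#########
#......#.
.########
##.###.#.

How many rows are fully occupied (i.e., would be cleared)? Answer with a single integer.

Check each row:
  row 0: 9 empty cells -> not full
  row 1: 0 empty cells -> FULL (clear)
  row 2: 6 empty cells -> not full
  row 3: 8 empty cells -> not full
  row 4: 3 empty cells -> not full
  row 5: 0 empty cells -> FULL (clear)
  row 6: 7 empty cells -> not full
  row 7: 1 empty cell -> not full
  row 8: 3 empty cells -> not full
Total rows cleared: 2

Answer: 2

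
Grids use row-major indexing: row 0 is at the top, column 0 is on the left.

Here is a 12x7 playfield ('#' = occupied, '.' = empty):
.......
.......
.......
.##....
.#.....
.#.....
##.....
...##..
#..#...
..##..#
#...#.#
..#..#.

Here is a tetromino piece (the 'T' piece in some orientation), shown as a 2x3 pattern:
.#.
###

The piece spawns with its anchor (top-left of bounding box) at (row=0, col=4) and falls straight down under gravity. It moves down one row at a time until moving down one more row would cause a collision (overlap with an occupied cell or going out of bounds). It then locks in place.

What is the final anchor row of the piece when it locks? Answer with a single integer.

Spawn at (row=0, col=4). Try each row:
  row 0: fits
  row 1: fits
  row 2: fits
  row 3: fits
  row 4: fits
  row 5: fits
  row 6: blocked -> lock at row 5

Answer: 5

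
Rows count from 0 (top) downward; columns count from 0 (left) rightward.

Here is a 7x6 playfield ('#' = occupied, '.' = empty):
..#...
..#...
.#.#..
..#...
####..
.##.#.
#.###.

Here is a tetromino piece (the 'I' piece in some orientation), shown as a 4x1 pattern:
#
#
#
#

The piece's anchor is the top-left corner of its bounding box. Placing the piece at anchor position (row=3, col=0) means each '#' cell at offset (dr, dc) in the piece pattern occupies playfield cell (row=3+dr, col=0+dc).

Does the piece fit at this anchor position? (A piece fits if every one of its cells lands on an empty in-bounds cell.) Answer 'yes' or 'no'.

Answer: no

Derivation:
Check each piece cell at anchor (3, 0):
  offset (0,0) -> (3,0): empty -> OK
  offset (1,0) -> (4,0): occupied ('#') -> FAIL
  offset (2,0) -> (5,0): empty -> OK
  offset (3,0) -> (6,0): occupied ('#') -> FAIL
All cells valid: no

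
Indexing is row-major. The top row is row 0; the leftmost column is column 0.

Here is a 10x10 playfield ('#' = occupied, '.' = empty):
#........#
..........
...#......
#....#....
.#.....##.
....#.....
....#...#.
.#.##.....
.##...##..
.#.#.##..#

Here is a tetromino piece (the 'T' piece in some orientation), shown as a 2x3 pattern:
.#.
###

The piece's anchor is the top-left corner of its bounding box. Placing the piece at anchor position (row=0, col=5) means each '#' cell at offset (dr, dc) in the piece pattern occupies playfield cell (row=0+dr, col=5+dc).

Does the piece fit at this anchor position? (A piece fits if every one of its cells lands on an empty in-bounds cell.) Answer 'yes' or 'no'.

Check each piece cell at anchor (0, 5):
  offset (0,1) -> (0,6): empty -> OK
  offset (1,0) -> (1,5): empty -> OK
  offset (1,1) -> (1,6): empty -> OK
  offset (1,2) -> (1,7): empty -> OK
All cells valid: yes

Answer: yes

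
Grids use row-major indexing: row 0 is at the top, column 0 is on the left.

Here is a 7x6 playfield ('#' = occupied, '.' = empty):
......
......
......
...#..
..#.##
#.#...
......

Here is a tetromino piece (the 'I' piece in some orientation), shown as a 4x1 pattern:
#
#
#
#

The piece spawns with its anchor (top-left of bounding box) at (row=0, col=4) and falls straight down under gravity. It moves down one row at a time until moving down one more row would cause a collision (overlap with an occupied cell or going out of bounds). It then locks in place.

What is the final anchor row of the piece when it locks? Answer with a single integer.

Spawn at (row=0, col=4). Try each row:
  row 0: fits
  row 1: blocked -> lock at row 0

Answer: 0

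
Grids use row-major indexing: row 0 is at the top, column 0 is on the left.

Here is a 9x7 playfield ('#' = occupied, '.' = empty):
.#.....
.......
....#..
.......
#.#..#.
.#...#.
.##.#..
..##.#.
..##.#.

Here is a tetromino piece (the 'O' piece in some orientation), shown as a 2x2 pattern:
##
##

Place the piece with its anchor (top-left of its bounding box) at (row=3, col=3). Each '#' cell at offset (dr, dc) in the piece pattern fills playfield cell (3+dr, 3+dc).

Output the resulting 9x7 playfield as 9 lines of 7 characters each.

Answer: .#.....
.......
....#..
...##..
#.####.
.#...#.
.##.#..
..##.#.
..##.#.

Derivation:
Fill (3+0,3+0) = (3,3)
Fill (3+0,3+1) = (3,4)
Fill (3+1,3+0) = (4,3)
Fill (3+1,3+1) = (4,4)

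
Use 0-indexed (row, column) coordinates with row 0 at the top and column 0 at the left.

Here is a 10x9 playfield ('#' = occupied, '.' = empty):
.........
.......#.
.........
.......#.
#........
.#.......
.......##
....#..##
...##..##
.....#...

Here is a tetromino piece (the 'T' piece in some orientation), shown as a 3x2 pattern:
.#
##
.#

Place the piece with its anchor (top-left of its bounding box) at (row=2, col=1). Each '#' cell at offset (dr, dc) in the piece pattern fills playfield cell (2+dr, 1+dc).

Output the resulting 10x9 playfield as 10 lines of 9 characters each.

Fill (2+0,1+1) = (2,2)
Fill (2+1,1+0) = (3,1)
Fill (2+1,1+1) = (3,2)
Fill (2+2,1+1) = (4,2)

Answer: .........
.......#.
..#......
.##....#.
#.#......
.#.......
.......##
....#..##
...##..##
.....#...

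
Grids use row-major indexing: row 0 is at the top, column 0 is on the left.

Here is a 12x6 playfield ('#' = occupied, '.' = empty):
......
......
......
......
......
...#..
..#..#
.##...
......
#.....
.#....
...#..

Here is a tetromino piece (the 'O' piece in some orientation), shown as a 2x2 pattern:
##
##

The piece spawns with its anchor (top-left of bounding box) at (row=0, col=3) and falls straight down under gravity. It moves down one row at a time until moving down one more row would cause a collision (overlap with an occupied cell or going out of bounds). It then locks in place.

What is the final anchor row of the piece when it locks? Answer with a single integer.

Answer: 3

Derivation:
Spawn at (row=0, col=3). Try each row:
  row 0: fits
  row 1: fits
  row 2: fits
  row 3: fits
  row 4: blocked -> lock at row 3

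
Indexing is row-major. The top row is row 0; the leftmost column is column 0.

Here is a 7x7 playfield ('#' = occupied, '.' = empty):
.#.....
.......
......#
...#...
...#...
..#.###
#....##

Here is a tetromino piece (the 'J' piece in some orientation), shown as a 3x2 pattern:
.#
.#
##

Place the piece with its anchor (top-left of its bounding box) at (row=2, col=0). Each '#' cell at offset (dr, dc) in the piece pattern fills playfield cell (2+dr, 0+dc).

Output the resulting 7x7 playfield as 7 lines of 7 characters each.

Fill (2+0,0+1) = (2,1)
Fill (2+1,0+1) = (3,1)
Fill (2+2,0+0) = (4,0)
Fill (2+2,0+1) = (4,1)

Answer: .#.....
.......
.#....#
.#.#...
##.#...
..#.###
#....##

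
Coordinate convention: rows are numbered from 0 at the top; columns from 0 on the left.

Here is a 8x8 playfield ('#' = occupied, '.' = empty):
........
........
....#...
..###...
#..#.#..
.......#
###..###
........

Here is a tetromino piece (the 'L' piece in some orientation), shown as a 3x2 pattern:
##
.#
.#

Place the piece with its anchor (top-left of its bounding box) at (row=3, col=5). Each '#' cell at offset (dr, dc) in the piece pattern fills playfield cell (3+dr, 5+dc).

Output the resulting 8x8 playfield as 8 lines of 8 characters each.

Fill (3+0,5+0) = (3,5)
Fill (3+0,5+1) = (3,6)
Fill (3+1,5+1) = (4,6)
Fill (3+2,5+1) = (5,6)

Answer: ........
........
....#...
..#####.
#..#.##.
......##
###..###
........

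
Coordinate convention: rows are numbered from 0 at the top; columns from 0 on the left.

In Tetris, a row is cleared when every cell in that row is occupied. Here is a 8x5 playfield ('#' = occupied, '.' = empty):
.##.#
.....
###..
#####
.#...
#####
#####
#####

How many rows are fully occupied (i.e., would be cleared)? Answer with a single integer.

Check each row:
  row 0: 2 empty cells -> not full
  row 1: 5 empty cells -> not full
  row 2: 2 empty cells -> not full
  row 3: 0 empty cells -> FULL (clear)
  row 4: 4 empty cells -> not full
  row 5: 0 empty cells -> FULL (clear)
  row 6: 0 empty cells -> FULL (clear)
  row 7: 0 empty cells -> FULL (clear)
Total rows cleared: 4

Answer: 4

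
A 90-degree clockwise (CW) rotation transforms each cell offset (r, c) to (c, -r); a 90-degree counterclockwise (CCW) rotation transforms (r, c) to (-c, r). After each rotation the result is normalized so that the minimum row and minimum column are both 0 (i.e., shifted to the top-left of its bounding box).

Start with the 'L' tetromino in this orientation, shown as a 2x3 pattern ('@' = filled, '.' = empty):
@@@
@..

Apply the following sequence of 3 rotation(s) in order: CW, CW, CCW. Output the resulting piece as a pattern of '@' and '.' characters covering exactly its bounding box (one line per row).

Answer: @@
.@
.@

Derivation:
Start:
@@@
@..
After rotation 1 (CW):
@@
.@
.@
After rotation 2 (CW):
..@
@@@
After rotation 3 (CCW):
@@
.@
.@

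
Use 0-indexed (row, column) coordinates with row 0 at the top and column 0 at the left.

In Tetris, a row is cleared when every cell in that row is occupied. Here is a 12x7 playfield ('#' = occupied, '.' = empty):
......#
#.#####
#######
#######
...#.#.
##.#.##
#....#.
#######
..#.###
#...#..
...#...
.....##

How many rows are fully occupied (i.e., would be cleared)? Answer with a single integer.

Answer: 3

Derivation:
Check each row:
  row 0: 6 empty cells -> not full
  row 1: 1 empty cell -> not full
  row 2: 0 empty cells -> FULL (clear)
  row 3: 0 empty cells -> FULL (clear)
  row 4: 5 empty cells -> not full
  row 5: 2 empty cells -> not full
  row 6: 5 empty cells -> not full
  row 7: 0 empty cells -> FULL (clear)
  row 8: 3 empty cells -> not full
  row 9: 5 empty cells -> not full
  row 10: 6 empty cells -> not full
  row 11: 5 empty cells -> not full
Total rows cleared: 3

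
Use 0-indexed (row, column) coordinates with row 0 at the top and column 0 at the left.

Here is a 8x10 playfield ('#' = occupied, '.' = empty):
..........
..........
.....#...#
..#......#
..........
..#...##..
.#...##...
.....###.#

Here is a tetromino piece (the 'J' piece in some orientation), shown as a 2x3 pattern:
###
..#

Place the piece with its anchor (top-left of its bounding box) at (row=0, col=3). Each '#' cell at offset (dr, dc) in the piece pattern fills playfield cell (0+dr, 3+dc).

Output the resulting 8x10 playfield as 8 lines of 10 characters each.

Fill (0+0,3+0) = (0,3)
Fill (0+0,3+1) = (0,4)
Fill (0+0,3+2) = (0,5)
Fill (0+1,3+2) = (1,5)

Answer: ...###....
.....#....
.....#...#
..#......#
..........
..#...##..
.#...##...
.....###.#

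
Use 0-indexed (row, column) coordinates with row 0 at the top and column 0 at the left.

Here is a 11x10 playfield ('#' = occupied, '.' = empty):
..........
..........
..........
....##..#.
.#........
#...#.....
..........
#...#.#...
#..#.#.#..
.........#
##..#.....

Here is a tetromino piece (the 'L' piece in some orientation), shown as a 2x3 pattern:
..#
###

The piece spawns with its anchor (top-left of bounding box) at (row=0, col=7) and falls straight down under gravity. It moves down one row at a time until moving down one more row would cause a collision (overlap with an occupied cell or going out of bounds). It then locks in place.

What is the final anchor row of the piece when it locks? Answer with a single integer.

Spawn at (row=0, col=7). Try each row:
  row 0: fits
  row 1: fits
  row 2: blocked -> lock at row 1

Answer: 1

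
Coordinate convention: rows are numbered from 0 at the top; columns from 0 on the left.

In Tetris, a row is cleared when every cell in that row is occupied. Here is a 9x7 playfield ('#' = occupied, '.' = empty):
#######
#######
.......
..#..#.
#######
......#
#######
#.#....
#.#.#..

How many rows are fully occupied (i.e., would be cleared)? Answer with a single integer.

Check each row:
  row 0: 0 empty cells -> FULL (clear)
  row 1: 0 empty cells -> FULL (clear)
  row 2: 7 empty cells -> not full
  row 3: 5 empty cells -> not full
  row 4: 0 empty cells -> FULL (clear)
  row 5: 6 empty cells -> not full
  row 6: 0 empty cells -> FULL (clear)
  row 7: 5 empty cells -> not full
  row 8: 4 empty cells -> not full
Total rows cleared: 4

Answer: 4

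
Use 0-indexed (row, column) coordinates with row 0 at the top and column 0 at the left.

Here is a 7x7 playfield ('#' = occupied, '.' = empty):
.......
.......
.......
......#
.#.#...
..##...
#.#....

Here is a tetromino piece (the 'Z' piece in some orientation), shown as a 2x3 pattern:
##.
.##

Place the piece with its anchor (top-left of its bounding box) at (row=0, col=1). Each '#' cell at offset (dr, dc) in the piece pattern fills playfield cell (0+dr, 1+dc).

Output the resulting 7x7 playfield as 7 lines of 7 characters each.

Answer: .##....
..##...
.......
......#
.#.#...
..##...
#.#....

Derivation:
Fill (0+0,1+0) = (0,1)
Fill (0+0,1+1) = (0,2)
Fill (0+1,1+1) = (1,2)
Fill (0+1,1+2) = (1,3)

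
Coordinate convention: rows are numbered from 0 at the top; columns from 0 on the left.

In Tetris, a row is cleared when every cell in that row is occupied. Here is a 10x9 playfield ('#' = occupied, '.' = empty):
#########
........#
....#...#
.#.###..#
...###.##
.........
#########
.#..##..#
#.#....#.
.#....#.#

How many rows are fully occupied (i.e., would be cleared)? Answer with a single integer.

Check each row:
  row 0: 0 empty cells -> FULL (clear)
  row 1: 8 empty cells -> not full
  row 2: 7 empty cells -> not full
  row 3: 4 empty cells -> not full
  row 4: 4 empty cells -> not full
  row 5: 9 empty cells -> not full
  row 6: 0 empty cells -> FULL (clear)
  row 7: 5 empty cells -> not full
  row 8: 6 empty cells -> not full
  row 9: 6 empty cells -> not full
Total rows cleared: 2

Answer: 2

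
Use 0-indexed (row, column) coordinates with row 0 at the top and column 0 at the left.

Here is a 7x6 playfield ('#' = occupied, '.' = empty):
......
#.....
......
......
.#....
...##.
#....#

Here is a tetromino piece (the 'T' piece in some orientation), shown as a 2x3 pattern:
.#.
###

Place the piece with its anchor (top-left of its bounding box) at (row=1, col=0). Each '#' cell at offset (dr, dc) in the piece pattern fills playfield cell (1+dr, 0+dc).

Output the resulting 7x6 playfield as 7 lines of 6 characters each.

Answer: ......
##....
###...
......
.#....
...##.
#....#

Derivation:
Fill (1+0,0+1) = (1,1)
Fill (1+1,0+0) = (2,0)
Fill (1+1,0+1) = (2,1)
Fill (1+1,0+2) = (2,2)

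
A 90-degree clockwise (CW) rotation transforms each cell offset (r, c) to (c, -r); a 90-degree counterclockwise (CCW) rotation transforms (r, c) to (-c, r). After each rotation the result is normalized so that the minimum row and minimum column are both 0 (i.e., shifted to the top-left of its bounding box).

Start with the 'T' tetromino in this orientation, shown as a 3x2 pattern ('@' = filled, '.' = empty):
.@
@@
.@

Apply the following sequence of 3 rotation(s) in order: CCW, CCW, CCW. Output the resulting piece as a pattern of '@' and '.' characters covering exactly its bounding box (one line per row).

Start:
.@
@@
.@
After rotation 1 (CCW):
@@@
.@.
After rotation 2 (CCW):
@.
@@
@.
After rotation 3 (CCW):
.@.
@@@

Answer: .@.
@@@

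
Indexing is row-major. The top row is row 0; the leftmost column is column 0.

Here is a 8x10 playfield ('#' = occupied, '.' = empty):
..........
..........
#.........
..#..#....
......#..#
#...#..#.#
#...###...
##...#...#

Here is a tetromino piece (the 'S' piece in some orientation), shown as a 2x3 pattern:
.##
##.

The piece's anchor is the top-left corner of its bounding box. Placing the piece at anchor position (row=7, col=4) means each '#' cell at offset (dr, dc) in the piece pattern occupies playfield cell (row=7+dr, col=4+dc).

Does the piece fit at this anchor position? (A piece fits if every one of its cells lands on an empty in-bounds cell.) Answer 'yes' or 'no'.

Answer: no

Derivation:
Check each piece cell at anchor (7, 4):
  offset (0,1) -> (7,5): occupied ('#') -> FAIL
  offset (0,2) -> (7,6): empty -> OK
  offset (1,0) -> (8,4): out of bounds -> FAIL
  offset (1,1) -> (8,5): out of bounds -> FAIL
All cells valid: no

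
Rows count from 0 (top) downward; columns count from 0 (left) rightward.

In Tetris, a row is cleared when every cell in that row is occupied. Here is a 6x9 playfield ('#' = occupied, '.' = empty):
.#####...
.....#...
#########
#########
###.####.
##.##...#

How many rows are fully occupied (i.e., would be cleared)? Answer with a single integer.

Answer: 2

Derivation:
Check each row:
  row 0: 4 empty cells -> not full
  row 1: 8 empty cells -> not full
  row 2: 0 empty cells -> FULL (clear)
  row 3: 0 empty cells -> FULL (clear)
  row 4: 2 empty cells -> not full
  row 5: 4 empty cells -> not full
Total rows cleared: 2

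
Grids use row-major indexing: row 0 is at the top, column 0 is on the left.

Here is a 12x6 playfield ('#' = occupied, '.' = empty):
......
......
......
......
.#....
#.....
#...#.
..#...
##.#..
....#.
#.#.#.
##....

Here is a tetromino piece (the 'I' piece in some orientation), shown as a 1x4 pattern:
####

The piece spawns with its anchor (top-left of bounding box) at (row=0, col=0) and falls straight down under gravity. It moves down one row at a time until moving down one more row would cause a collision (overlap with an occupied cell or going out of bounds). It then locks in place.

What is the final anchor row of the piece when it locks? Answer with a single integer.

Spawn at (row=0, col=0). Try each row:
  row 0: fits
  row 1: fits
  row 2: fits
  row 3: fits
  row 4: blocked -> lock at row 3

Answer: 3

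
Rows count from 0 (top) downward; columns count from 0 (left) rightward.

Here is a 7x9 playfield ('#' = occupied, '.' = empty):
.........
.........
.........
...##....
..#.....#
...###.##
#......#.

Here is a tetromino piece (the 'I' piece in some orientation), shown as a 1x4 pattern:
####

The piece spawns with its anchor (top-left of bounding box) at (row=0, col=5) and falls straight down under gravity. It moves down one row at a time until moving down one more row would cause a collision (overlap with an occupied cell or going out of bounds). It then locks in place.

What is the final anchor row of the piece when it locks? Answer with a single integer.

Answer: 3

Derivation:
Spawn at (row=0, col=5). Try each row:
  row 0: fits
  row 1: fits
  row 2: fits
  row 3: fits
  row 4: blocked -> lock at row 3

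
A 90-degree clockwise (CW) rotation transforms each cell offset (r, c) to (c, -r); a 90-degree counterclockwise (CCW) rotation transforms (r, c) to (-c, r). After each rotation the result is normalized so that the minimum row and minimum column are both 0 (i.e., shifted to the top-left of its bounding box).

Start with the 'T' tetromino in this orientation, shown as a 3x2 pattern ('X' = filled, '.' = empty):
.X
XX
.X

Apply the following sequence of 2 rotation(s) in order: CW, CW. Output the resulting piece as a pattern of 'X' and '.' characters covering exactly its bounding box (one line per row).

Answer: X.
XX
X.

Derivation:
Start:
.X
XX
.X
After rotation 1 (CW):
.X.
XXX
After rotation 2 (CW):
X.
XX
X.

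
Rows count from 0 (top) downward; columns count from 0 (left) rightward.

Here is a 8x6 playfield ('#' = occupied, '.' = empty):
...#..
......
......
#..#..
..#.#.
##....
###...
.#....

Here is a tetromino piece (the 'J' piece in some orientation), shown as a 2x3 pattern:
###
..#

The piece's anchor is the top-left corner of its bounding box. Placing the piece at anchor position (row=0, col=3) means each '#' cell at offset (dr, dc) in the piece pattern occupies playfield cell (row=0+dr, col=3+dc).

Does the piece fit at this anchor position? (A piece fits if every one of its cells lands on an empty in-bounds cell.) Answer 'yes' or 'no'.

Check each piece cell at anchor (0, 3):
  offset (0,0) -> (0,3): occupied ('#') -> FAIL
  offset (0,1) -> (0,4): empty -> OK
  offset (0,2) -> (0,5): empty -> OK
  offset (1,2) -> (1,5): empty -> OK
All cells valid: no

Answer: no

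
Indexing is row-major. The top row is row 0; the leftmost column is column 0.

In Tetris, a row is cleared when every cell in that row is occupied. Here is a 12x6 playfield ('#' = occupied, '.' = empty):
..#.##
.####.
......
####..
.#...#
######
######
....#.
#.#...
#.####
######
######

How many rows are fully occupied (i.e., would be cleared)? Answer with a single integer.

Answer: 4

Derivation:
Check each row:
  row 0: 3 empty cells -> not full
  row 1: 2 empty cells -> not full
  row 2: 6 empty cells -> not full
  row 3: 2 empty cells -> not full
  row 4: 4 empty cells -> not full
  row 5: 0 empty cells -> FULL (clear)
  row 6: 0 empty cells -> FULL (clear)
  row 7: 5 empty cells -> not full
  row 8: 4 empty cells -> not full
  row 9: 1 empty cell -> not full
  row 10: 0 empty cells -> FULL (clear)
  row 11: 0 empty cells -> FULL (clear)
Total rows cleared: 4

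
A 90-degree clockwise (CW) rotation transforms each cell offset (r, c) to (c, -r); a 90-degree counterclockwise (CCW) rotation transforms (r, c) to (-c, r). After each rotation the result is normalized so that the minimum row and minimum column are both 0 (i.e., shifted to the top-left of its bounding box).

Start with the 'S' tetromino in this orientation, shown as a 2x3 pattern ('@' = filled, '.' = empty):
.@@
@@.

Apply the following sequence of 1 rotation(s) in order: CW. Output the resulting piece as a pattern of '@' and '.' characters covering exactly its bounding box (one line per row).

Start:
.@@
@@.
After rotation 1 (CW):
@.
@@
.@

Answer: @.
@@
.@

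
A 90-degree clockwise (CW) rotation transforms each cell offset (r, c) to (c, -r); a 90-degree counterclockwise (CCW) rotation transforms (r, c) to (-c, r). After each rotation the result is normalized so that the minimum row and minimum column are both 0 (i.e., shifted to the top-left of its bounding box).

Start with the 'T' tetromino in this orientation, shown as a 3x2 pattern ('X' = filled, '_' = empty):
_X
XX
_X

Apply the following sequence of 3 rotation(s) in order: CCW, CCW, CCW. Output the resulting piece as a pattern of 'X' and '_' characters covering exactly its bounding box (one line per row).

Answer: _X_
XXX

Derivation:
Start:
_X
XX
_X
After rotation 1 (CCW):
XXX
_X_
After rotation 2 (CCW):
X_
XX
X_
After rotation 3 (CCW):
_X_
XXX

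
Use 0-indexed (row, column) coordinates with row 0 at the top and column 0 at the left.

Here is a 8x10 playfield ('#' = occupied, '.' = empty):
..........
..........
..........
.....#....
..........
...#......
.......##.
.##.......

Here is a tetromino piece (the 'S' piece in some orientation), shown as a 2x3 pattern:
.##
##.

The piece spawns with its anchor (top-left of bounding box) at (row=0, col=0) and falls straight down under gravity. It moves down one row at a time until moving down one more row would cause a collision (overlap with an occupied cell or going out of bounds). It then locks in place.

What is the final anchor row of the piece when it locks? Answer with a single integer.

Answer: 5

Derivation:
Spawn at (row=0, col=0). Try each row:
  row 0: fits
  row 1: fits
  row 2: fits
  row 3: fits
  row 4: fits
  row 5: fits
  row 6: blocked -> lock at row 5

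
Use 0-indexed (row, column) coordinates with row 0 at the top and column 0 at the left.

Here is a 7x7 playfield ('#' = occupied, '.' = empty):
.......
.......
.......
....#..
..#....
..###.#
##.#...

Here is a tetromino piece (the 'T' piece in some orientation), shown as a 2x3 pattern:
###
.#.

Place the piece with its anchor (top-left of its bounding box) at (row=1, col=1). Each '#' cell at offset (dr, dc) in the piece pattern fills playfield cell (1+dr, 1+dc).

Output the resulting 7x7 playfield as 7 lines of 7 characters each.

Answer: .......
.###...
..#....
....#..
..#....
..###.#
##.#...

Derivation:
Fill (1+0,1+0) = (1,1)
Fill (1+0,1+1) = (1,2)
Fill (1+0,1+2) = (1,3)
Fill (1+1,1+1) = (2,2)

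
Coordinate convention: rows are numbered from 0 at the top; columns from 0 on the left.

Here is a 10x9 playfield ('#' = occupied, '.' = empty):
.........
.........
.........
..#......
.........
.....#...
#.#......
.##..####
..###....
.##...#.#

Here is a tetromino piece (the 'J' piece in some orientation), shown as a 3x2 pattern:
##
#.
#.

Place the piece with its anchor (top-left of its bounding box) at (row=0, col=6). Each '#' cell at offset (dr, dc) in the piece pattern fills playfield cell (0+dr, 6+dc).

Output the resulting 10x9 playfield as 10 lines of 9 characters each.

Fill (0+0,6+0) = (0,6)
Fill (0+0,6+1) = (0,7)
Fill (0+1,6+0) = (1,6)
Fill (0+2,6+0) = (2,6)

Answer: ......##.
......#..
......#..
..#......
.........
.....#...
#.#......
.##..####
..###....
.##...#.#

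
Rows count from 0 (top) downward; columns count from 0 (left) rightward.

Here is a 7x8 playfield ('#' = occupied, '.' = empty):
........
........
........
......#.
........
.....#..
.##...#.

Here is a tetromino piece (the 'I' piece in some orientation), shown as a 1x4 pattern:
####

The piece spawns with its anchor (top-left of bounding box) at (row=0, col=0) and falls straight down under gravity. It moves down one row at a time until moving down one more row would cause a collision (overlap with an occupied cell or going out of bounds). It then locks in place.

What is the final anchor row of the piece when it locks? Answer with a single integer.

Spawn at (row=0, col=0). Try each row:
  row 0: fits
  row 1: fits
  row 2: fits
  row 3: fits
  row 4: fits
  row 5: fits
  row 6: blocked -> lock at row 5

Answer: 5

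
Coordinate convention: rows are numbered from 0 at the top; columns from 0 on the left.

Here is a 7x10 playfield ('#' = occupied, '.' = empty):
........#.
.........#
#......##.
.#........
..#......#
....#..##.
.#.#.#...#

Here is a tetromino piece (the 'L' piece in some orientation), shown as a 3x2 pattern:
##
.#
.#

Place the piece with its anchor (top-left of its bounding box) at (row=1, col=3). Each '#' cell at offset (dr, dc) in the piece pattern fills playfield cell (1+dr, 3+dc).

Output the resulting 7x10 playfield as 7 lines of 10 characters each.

Fill (1+0,3+0) = (1,3)
Fill (1+0,3+1) = (1,4)
Fill (1+1,3+1) = (2,4)
Fill (1+2,3+1) = (3,4)

Answer: ........#.
...##....#
#...#..##.
.#..#.....
..#......#
....#..##.
.#.#.#...#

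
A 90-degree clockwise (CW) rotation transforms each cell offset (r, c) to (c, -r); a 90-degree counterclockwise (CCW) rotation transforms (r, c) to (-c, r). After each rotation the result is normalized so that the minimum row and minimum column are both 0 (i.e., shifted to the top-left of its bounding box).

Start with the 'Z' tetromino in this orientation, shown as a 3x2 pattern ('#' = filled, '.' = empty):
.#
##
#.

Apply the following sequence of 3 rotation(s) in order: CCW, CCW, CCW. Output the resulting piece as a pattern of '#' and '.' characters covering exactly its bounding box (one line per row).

Start:
.#
##
#.
After rotation 1 (CCW):
##.
.##
After rotation 2 (CCW):
.#
##
#.
After rotation 3 (CCW):
##.
.##

Answer: ##.
.##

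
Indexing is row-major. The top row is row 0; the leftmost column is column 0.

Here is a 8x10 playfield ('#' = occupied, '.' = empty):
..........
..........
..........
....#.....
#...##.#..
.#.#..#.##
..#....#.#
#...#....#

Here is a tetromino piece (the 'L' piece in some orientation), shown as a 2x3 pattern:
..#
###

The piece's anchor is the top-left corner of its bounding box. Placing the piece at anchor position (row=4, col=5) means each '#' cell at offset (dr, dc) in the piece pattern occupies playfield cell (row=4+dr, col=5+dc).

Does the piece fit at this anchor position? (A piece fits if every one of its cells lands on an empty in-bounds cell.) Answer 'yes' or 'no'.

Check each piece cell at anchor (4, 5):
  offset (0,2) -> (4,7): occupied ('#') -> FAIL
  offset (1,0) -> (5,5): empty -> OK
  offset (1,1) -> (5,6): occupied ('#') -> FAIL
  offset (1,2) -> (5,7): empty -> OK
All cells valid: no

Answer: no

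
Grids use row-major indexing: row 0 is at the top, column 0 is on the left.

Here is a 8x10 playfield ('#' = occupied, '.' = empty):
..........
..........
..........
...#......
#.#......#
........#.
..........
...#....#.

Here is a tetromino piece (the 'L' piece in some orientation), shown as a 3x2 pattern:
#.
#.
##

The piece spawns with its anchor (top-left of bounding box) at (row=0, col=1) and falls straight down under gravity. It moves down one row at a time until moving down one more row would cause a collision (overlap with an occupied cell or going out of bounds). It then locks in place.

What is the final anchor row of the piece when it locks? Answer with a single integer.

Answer: 1

Derivation:
Spawn at (row=0, col=1). Try each row:
  row 0: fits
  row 1: fits
  row 2: blocked -> lock at row 1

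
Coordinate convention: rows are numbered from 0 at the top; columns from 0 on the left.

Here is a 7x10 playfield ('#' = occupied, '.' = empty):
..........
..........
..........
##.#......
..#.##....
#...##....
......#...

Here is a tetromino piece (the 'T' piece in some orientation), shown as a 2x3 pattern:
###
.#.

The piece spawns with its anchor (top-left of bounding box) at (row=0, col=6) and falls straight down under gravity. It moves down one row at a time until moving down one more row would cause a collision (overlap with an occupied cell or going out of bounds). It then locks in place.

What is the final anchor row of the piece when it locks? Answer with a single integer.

Spawn at (row=0, col=6). Try each row:
  row 0: fits
  row 1: fits
  row 2: fits
  row 3: fits
  row 4: fits
  row 5: fits
  row 6: blocked -> lock at row 5

Answer: 5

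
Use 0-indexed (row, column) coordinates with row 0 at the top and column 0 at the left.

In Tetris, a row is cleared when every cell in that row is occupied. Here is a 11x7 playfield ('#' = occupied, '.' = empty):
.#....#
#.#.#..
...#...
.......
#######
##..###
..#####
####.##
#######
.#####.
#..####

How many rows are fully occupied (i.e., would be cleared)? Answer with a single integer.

Answer: 2

Derivation:
Check each row:
  row 0: 5 empty cells -> not full
  row 1: 4 empty cells -> not full
  row 2: 6 empty cells -> not full
  row 3: 7 empty cells -> not full
  row 4: 0 empty cells -> FULL (clear)
  row 5: 2 empty cells -> not full
  row 6: 2 empty cells -> not full
  row 7: 1 empty cell -> not full
  row 8: 0 empty cells -> FULL (clear)
  row 9: 2 empty cells -> not full
  row 10: 2 empty cells -> not full
Total rows cleared: 2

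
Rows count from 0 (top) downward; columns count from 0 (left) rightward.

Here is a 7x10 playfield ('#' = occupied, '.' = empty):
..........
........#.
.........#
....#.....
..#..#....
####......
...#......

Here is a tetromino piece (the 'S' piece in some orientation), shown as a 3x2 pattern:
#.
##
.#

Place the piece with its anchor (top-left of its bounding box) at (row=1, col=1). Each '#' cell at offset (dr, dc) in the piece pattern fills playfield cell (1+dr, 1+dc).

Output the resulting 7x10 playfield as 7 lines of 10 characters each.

Answer: ..........
.#......#.
.##......#
..#.#.....
..#..#....
####......
...#......

Derivation:
Fill (1+0,1+0) = (1,1)
Fill (1+1,1+0) = (2,1)
Fill (1+1,1+1) = (2,2)
Fill (1+2,1+1) = (3,2)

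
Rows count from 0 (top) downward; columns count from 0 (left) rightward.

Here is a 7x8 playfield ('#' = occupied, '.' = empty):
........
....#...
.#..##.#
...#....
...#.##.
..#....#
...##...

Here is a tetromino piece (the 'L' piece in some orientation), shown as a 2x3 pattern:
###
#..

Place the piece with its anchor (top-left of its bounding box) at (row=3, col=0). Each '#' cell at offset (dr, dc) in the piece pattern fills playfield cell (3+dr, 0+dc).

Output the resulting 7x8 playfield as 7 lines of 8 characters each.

Fill (3+0,0+0) = (3,0)
Fill (3+0,0+1) = (3,1)
Fill (3+0,0+2) = (3,2)
Fill (3+1,0+0) = (4,0)

Answer: ........
....#...
.#..##.#
####....
#..#.##.
..#....#
...##...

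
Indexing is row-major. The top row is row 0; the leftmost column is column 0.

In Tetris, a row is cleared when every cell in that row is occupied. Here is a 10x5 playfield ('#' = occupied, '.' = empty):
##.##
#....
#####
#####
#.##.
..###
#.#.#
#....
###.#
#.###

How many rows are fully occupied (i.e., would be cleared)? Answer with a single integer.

Answer: 2

Derivation:
Check each row:
  row 0: 1 empty cell -> not full
  row 1: 4 empty cells -> not full
  row 2: 0 empty cells -> FULL (clear)
  row 3: 0 empty cells -> FULL (clear)
  row 4: 2 empty cells -> not full
  row 5: 2 empty cells -> not full
  row 6: 2 empty cells -> not full
  row 7: 4 empty cells -> not full
  row 8: 1 empty cell -> not full
  row 9: 1 empty cell -> not full
Total rows cleared: 2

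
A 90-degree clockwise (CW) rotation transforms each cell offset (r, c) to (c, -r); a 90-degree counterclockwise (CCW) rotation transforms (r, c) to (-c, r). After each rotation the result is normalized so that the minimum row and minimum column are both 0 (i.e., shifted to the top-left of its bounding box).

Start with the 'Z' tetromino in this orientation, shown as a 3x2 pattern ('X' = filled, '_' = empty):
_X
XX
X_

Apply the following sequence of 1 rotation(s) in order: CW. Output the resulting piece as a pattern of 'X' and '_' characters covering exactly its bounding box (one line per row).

Start:
_X
XX
X_
After rotation 1 (CW):
XX_
_XX

Answer: XX_
_XX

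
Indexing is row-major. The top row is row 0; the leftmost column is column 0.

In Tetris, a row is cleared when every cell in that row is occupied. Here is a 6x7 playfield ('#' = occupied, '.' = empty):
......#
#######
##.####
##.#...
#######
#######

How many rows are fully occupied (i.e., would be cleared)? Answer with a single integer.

Check each row:
  row 0: 6 empty cells -> not full
  row 1: 0 empty cells -> FULL (clear)
  row 2: 1 empty cell -> not full
  row 3: 4 empty cells -> not full
  row 4: 0 empty cells -> FULL (clear)
  row 5: 0 empty cells -> FULL (clear)
Total rows cleared: 3

Answer: 3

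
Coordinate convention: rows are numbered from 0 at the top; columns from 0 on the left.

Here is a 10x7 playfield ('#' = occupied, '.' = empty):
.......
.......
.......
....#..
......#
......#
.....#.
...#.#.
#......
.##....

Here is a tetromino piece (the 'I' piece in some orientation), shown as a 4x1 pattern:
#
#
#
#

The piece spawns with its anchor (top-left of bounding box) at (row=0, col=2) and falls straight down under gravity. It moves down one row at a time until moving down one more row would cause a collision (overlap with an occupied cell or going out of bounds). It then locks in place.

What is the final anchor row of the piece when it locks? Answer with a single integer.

Spawn at (row=0, col=2). Try each row:
  row 0: fits
  row 1: fits
  row 2: fits
  row 3: fits
  row 4: fits
  row 5: fits
  row 6: blocked -> lock at row 5

Answer: 5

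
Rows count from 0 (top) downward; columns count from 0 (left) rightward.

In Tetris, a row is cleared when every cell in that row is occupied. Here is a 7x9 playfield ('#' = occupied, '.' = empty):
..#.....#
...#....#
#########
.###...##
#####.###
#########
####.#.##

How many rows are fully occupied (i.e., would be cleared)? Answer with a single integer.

Answer: 2

Derivation:
Check each row:
  row 0: 7 empty cells -> not full
  row 1: 7 empty cells -> not full
  row 2: 0 empty cells -> FULL (clear)
  row 3: 4 empty cells -> not full
  row 4: 1 empty cell -> not full
  row 5: 0 empty cells -> FULL (clear)
  row 6: 2 empty cells -> not full
Total rows cleared: 2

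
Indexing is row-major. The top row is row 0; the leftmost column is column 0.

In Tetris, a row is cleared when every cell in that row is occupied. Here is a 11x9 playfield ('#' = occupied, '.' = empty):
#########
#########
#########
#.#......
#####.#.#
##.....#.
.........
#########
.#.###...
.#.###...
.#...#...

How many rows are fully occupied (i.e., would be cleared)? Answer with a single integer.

Check each row:
  row 0: 0 empty cells -> FULL (clear)
  row 1: 0 empty cells -> FULL (clear)
  row 2: 0 empty cells -> FULL (clear)
  row 3: 7 empty cells -> not full
  row 4: 2 empty cells -> not full
  row 5: 6 empty cells -> not full
  row 6: 9 empty cells -> not full
  row 7: 0 empty cells -> FULL (clear)
  row 8: 5 empty cells -> not full
  row 9: 5 empty cells -> not full
  row 10: 7 empty cells -> not full
Total rows cleared: 4

Answer: 4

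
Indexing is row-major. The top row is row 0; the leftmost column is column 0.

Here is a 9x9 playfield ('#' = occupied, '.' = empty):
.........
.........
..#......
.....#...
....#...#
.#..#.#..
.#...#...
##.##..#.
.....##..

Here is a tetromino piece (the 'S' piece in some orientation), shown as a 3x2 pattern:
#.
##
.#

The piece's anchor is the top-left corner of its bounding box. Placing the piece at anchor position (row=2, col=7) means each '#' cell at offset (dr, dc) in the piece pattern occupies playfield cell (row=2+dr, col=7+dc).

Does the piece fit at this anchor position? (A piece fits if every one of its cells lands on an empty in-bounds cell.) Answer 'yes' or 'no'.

Answer: no

Derivation:
Check each piece cell at anchor (2, 7):
  offset (0,0) -> (2,7): empty -> OK
  offset (1,0) -> (3,7): empty -> OK
  offset (1,1) -> (3,8): empty -> OK
  offset (2,1) -> (4,8): occupied ('#') -> FAIL
All cells valid: no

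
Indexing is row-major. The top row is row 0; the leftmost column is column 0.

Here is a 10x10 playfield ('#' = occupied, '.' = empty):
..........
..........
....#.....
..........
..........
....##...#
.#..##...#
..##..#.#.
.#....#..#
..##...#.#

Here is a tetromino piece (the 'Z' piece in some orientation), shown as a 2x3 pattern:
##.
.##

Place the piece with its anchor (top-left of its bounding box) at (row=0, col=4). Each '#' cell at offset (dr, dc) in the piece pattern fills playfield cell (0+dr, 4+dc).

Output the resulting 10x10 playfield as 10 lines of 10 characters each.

Fill (0+0,4+0) = (0,4)
Fill (0+0,4+1) = (0,5)
Fill (0+1,4+1) = (1,5)
Fill (0+1,4+2) = (1,6)

Answer: ....##....
.....##...
....#.....
..........
..........
....##...#
.#..##...#
..##..#.#.
.#....#..#
..##...#.#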